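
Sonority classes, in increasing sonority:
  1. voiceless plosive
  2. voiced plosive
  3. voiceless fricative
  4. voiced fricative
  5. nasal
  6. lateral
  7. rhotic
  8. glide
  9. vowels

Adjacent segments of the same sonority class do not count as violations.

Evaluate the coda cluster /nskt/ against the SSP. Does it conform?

/n/ — nasal, sonority 5.
/s/ — voiceless fricative, sonority 3.
/k/ — voiceless plosive, sonority 1.
/t/ — voiceless plosive, sonority 1.
The profile 5-3-1-1 is non-increasing (plateaus allowed), so the coda cluster satisfies the SSP.

yes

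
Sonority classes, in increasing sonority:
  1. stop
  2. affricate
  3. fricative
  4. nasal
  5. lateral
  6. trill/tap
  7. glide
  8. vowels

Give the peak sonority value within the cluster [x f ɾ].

6

/x/: fricative = 3.
/f/: fricative = 3.
/ɾ/: trill/tap = 6.
The maximum is 6.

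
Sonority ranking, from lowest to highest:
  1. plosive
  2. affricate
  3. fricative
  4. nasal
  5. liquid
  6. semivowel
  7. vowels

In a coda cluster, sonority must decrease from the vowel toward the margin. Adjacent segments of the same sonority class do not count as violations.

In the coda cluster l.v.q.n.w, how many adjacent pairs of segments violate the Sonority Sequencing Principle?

2

/l/ is a liquid (sonority 5).
/v/ is a fricative (sonority 3).
/q/ is a plosive (sonority 1).
/n/ is a nasal (sonority 4).
/w/ is a semivowel (sonority 6).
/l/→/v/: 5→3 (falls) — ok.
/v/→/q/: 3→1 (falls) — ok.
/q/→/n/: 1→4 (does not fall) — violation.
/n/→/w/: 4→6 (does not fall) — violation.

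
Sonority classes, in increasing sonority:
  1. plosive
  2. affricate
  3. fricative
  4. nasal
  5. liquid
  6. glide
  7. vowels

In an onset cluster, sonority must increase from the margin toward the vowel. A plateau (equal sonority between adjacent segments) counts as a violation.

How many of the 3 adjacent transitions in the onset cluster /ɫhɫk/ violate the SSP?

/ɫ/ — liquid, sonority 5.
/h/ — fricative, sonority 3.
/ɫ/ — liquid, sonority 5.
/k/ — plosive, sonority 1.
/ɫ/→/h/: 5→3 (does not rise) — violation.
/h/→/ɫ/: 3→5 (rises) — ok.
/ɫ/→/k/: 5→1 (does not rise) — violation.

2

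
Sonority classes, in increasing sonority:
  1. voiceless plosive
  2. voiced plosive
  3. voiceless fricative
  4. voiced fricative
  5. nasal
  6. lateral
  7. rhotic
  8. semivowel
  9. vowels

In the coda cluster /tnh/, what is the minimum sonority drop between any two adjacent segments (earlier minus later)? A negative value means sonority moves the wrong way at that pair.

/t/ — voiceless plosive, sonority 1.
/n/ — nasal, sonority 5.
/h/ — voiceless fricative, sonority 3.
/t/→/n/: change -4.
/n/→/h/: change +2.
Minimum = -4.

-4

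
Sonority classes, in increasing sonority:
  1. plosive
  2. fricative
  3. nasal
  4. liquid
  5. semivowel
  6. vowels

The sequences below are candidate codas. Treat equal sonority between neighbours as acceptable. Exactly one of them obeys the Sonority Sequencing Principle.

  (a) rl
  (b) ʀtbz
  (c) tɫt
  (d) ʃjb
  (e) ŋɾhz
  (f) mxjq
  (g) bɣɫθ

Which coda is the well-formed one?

a

(a) rl: profile 4-4 — obeys.
(b) ʀtbz: profile 4-1-1-2 — violates.
(c) tɫt: profile 1-4-1 — violates.
(d) ʃjb: profile 2-5-1 — violates.
(e) ŋɾhz: profile 3-4-2-2 — violates.
(f) mxjq: profile 3-2-5-1 — violates.
(g) bɣɫθ: profile 1-2-4-2 — violates.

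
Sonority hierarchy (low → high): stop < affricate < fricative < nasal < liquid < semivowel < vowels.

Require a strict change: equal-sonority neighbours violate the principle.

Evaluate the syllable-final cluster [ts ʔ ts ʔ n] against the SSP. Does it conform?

/ts/ — affricate, sonority 2.
/ʔ/ — stop, sonority 1.
/ts/ — affricate, sonority 2.
/ʔ/ — stop, sonority 1.
/n/ — nasal, sonority 4.
The profile is 2-1-2-1-4. Between /ʔ/ (1) and /ts/ (2) sonority does not fall, so the cluster violates the SSP.

no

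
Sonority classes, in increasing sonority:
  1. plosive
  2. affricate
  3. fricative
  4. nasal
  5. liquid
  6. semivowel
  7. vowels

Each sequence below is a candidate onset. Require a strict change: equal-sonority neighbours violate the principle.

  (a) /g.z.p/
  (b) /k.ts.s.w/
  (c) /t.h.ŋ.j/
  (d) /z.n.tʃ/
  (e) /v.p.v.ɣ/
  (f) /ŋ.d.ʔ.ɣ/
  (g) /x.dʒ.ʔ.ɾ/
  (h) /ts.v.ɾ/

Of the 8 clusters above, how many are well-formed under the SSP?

3

(a) sonority 1-3-1: ill-formed.
(b) sonority 1-2-3-6: well-formed.
(c) sonority 1-3-4-6: well-formed.
(d) sonority 3-4-2: ill-formed.
(e) sonority 3-1-3-3: ill-formed.
(f) sonority 4-1-1-3: ill-formed.
(g) sonority 3-2-1-5: ill-formed.
(h) sonority 2-3-5: well-formed.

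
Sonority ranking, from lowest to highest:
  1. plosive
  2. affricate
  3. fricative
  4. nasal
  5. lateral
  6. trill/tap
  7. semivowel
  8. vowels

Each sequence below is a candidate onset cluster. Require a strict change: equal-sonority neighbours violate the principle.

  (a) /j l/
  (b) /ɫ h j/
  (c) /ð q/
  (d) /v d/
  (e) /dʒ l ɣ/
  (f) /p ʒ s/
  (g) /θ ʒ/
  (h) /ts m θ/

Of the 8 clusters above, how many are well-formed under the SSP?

(a) /j l/: profile 7-5 — violates.
(b) /ɫ h j/: profile 5-3-7 — violates.
(c) /ð q/: profile 3-1 — violates.
(d) /v d/: profile 3-1 — violates.
(e) /dʒ l ɣ/: profile 2-5-3 — violates.
(f) /p ʒ s/: profile 1-3-3 — violates.
(g) /θ ʒ/: profile 3-3 — violates.
(h) /ts m θ/: profile 2-4-3 — violates.

0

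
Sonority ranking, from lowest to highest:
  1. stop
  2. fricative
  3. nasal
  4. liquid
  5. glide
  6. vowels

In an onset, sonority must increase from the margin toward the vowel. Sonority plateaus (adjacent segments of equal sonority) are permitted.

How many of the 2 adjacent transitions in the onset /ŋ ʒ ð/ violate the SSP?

/ŋ/: nasal = 3.
/ʒ/: fricative = 2.
/ð/: fricative = 2.
/ŋ/→/ʒ/: 3→2 (does not rise) — violation.
/ʒ/→/ð/: 2→2 (plateau, allowed) — ok.

1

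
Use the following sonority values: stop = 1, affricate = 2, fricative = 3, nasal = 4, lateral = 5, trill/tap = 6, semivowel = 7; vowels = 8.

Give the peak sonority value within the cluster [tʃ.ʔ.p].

/tʃ/: affricate = 2.
/ʔ/: stop = 1.
/p/: stop = 1.
The maximum is 2.

2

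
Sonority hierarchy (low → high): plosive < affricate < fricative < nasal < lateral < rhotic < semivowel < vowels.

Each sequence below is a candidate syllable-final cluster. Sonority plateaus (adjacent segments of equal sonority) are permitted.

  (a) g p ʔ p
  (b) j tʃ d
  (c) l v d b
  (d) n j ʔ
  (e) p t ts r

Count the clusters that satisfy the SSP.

(a) 1-1-1-1 → obeys
(b) 7-2-1 → obeys
(c) 5-3-1-1 → obeys
(d) 4-7-1 → violates
(e) 1-1-2-6 → violates

3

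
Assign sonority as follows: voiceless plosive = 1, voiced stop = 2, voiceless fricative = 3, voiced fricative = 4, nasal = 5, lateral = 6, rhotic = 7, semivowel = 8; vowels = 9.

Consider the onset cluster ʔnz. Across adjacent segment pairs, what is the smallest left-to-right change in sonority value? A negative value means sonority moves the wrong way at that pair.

/ʔ/: voiceless plosive = 1.
/n/: nasal = 5.
/z/: voiced fricative = 4.
/ʔ/→/n/: change +4.
/n/→/z/: change -1.
Minimum = -1.

-1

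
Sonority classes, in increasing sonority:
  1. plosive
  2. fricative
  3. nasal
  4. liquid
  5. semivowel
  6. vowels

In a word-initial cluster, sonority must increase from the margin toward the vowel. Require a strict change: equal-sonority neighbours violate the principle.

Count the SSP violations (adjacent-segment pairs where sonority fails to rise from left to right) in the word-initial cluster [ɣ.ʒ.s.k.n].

/ɣ/ is a fricative (sonority 2).
/ʒ/ is a fricative (sonority 2).
/s/ is a fricative (sonority 2).
/k/ is a plosive (sonority 1).
/n/ is a nasal (sonority 3).
/ɣ/→/ʒ/: 2→2 (plateau) — violation.
/ʒ/→/s/: 2→2 (plateau) — violation.
/s/→/k/: 2→1 (does not rise) — violation.
/k/→/n/: 1→3 (rises) — ok.

3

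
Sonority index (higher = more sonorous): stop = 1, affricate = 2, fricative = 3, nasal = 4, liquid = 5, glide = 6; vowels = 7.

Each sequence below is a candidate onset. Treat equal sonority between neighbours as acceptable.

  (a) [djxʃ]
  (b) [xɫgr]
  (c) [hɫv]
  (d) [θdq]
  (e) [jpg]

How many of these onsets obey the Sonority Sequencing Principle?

(a) [djxʃ]: profile 1-6-3-3 — violates.
(b) [xɫgr]: profile 3-5-1-5 — violates.
(c) [hɫv]: profile 3-5-3 — violates.
(d) [θdq]: profile 3-1-1 — violates.
(e) [jpg]: profile 6-1-1 — violates.

0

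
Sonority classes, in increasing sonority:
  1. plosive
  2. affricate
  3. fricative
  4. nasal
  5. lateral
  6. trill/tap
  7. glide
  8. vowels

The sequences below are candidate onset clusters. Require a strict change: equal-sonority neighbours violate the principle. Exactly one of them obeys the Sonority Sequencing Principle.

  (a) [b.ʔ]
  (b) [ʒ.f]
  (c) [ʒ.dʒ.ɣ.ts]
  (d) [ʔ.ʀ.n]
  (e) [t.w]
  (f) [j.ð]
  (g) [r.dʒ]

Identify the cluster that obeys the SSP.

e

(a) 1-1 → violates
(b) 3-3 → violates
(c) 3-2-3-2 → violates
(d) 1-6-4 → violates
(e) 1-7 → obeys
(f) 7-3 → violates
(g) 6-2 → violates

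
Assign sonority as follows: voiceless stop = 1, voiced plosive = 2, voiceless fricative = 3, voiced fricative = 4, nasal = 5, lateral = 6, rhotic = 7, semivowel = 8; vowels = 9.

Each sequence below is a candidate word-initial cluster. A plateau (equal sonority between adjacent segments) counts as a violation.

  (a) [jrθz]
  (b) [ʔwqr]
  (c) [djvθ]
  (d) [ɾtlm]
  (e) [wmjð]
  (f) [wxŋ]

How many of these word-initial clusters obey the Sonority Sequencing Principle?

0

(a) sonority 8-7-3-4: ill-formed.
(b) sonority 1-8-1-7: ill-formed.
(c) sonority 2-8-4-3: ill-formed.
(d) sonority 7-1-6-5: ill-formed.
(e) sonority 8-5-8-4: ill-formed.
(f) sonority 8-3-5: ill-formed.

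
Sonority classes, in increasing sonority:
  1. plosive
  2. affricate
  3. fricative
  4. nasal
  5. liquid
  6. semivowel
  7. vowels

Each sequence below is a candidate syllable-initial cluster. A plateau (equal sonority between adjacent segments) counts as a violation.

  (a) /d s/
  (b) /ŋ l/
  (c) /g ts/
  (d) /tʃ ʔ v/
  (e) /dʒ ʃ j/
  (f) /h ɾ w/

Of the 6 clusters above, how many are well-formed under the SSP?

5

(a) sonority 1-3: well-formed.
(b) sonority 4-5: well-formed.
(c) sonority 1-2: well-formed.
(d) sonority 2-1-3: ill-formed.
(e) sonority 2-3-6: well-formed.
(f) sonority 3-5-6: well-formed.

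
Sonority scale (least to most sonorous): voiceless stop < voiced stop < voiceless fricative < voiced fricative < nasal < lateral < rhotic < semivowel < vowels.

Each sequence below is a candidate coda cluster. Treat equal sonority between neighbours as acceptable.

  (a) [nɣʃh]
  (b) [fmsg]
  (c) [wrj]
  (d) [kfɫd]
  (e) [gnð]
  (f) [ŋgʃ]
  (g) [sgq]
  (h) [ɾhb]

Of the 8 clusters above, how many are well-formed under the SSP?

3

(a) [nɣʃh]: profile 5-4-3-3 — obeys.
(b) [fmsg]: profile 3-5-3-2 — violates.
(c) [wrj]: profile 8-7-8 — violates.
(d) [kfɫd]: profile 1-3-6-2 — violates.
(e) [gnð]: profile 2-5-4 — violates.
(f) [ŋgʃ]: profile 5-2-3 — violates.
(g) [sgq]: profile 3-2-1 — obeys.
(h) [ɾhb]: profile 7-3-2 — obeys.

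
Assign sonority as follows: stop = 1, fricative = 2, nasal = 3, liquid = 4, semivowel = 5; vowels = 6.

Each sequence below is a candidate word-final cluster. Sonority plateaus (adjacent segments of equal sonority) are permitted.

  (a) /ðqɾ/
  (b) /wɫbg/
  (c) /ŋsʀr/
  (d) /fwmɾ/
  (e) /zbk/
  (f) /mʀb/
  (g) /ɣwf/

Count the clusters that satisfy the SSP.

(a) /ðqɾ/: profile 2-1-4 — violates.
(b) /wɫbg/: profile 5-4-1-1 — obeys.
(c) /ŋsʀr/: profile 3-2-4-4 — violates.
(d) /fwmɾ/: profile 2-5-3-4 — violates.
(e) /zbk/: profile 2-1-1 — obeys.
(f) /mʀb/: profile 3-4-1 — violates.
(g) /ɣwf/: profile 2-5-2 — violates.

2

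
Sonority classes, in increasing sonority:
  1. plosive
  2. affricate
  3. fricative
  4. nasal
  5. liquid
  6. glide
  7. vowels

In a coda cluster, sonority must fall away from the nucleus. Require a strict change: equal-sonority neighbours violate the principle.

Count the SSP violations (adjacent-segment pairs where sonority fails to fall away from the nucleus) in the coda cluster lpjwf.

2

/l/ — liquid, sonority 5.
/p/ — plosive, sonority 1.
/j/ — glide, sonority 6.
/w/ — glide, sonority 6.
/f/ — fricative, sonority 3.
/l/→/p/: 5→1 (falls) — ok.
/p/→/j/: 1→6 (does not fall) — violation.
/j/→/w/: 6→6 (plateau) — violation.
/w/→/f/: 6→3 (falls) — ok.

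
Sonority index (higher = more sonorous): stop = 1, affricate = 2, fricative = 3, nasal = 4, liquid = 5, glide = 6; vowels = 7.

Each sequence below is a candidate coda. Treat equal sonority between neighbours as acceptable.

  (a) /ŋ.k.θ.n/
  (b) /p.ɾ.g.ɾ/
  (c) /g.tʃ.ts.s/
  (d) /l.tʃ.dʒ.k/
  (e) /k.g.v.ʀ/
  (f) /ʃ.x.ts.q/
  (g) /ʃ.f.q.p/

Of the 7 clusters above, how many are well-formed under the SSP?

3

(a) /ŋ.k.θ.n/: profile 4-1-3-4 — violates.
(b) /p.ɾ.g.ɾ/: profile 1-5-1-5 — violates.
(c) /g.tʃ.ts.s/: profile 1-2-2-3 — violates.
(d) /l.tʃ.dʒ.k/: profile 5-2-2-1 — obeys.
(e) /k.g.v.ʀ/: profile 1-1-3-5 — violates.
(f) /ʃ.x.ts.q/: profile 3-3-2-1 — obeys.
(g) /ʃ.f.q.p/: profile 3-3-1-1 — obeys.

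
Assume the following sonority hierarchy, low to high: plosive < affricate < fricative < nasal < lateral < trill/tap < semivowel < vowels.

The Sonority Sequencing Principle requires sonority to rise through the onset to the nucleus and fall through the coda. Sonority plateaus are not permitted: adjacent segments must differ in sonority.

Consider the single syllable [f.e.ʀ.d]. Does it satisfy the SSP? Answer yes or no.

Onset: /f/ is a fricative (sonority 3); then the nucleus /e/ (sonority 8).
Onset profile 3-8 — rises to the nucleus.
Coda: /ʀ/ is a trill/tap (sonority 6), /d/ is a plosive (sonority 1).
Coda profile 8-6-1 — falls from the nucleus.

yes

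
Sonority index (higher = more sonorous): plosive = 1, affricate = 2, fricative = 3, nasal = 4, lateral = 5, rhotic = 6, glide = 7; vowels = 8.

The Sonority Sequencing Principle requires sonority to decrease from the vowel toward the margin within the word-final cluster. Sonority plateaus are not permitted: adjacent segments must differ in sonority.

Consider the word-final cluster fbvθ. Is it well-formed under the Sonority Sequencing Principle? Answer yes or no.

/f/ — fricative, sonority 3.
/b/ — plosive, sonority 1.
/v/ — fricative, sonority 3.
/θ/ — fricative, sonority 3.
The profile is 3-1-3-3. Between /b/ (1) and /v/ (3) sonority does not fall, so the cluster violates the SSP.

no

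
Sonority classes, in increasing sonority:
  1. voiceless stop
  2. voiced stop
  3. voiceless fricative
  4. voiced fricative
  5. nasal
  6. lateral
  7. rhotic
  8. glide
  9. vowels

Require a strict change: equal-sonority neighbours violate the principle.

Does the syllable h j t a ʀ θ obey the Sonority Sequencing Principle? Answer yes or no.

Onset: /h/ is a voiceless fricative (sonority 3), /j/ is a glide (sonority 8), /t/ is a voiceless stop (sonority 1); then the nucleus /a/ (sonority 9).
Onset profile 3-8-1-9 — does not strictly rise throughout.
Coda: /ʀ/ is a rhotic (sonority 7), /θ/ is a voiceless fricative (sonority 3).
Coda profile 9-7-3 — falls from the nucleus.

no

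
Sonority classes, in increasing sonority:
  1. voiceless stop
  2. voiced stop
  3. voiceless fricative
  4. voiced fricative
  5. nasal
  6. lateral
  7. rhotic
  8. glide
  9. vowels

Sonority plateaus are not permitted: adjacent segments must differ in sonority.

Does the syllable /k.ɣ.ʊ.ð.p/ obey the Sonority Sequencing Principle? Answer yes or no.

yes

Onset: /k/ is a voiceless stop (sonority 1), /ɣ/ is a voiced fricative (sonority 4); then the nucleus /ʊ/ (sonority 9).
Onset profile 1-4-9 — rises to the nucleus.
Coda: /ð/ is a voiced fricative (sonority 4), /p/ is a voiceless stop (sonority 1).
Coda profile 9-4-1 — falls from the nucleus.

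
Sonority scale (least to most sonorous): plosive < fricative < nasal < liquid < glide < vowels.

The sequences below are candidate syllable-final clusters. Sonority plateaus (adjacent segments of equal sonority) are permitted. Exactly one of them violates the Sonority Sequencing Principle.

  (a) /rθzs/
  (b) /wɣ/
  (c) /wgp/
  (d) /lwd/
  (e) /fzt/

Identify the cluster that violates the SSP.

d

(a) 4-2-2-2 → obeys
(b) 5-2 → obeys
(c) 5-1-1 → obeys
(d) 4-5-1 → violates
(e) 2-2-1 → obeys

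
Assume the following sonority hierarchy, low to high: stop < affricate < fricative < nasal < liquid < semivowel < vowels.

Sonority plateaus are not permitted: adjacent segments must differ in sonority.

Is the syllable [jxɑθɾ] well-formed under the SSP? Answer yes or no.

no

Onset: /j/ is a semivowel (sonority 6), /x/ is a fricative (sonority 3); then the nucleus /ɑ/ (sonority 7).
Onset profile 6-3-7 — does not strictly rise throughout.
Coda: /θ/ is a fricative (sonority 3), /ɾ/ is a liquid (sonority 5).
Coda profile 7-3-5 — does not strictly fall throughout.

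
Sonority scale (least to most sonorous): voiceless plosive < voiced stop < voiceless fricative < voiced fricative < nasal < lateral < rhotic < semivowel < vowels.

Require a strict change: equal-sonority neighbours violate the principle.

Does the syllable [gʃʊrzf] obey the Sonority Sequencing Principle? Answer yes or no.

yes

Onset: /g/ is a voiced stop (sonority 2), /ʃ/ is a voiceless fricative (sonority 3); then the nucleus /ʊ/ (sonority 9).
Onset profile 2-3-9 — rises to the nucleus.
Coda: /r/ is a rhotic (sonority 7), /z/ is a voiced fricative (sonority 4), /f/ is a voiceless fricative (sonority 3).
Coda profile 9-7-4-3 — falls from the nucleus.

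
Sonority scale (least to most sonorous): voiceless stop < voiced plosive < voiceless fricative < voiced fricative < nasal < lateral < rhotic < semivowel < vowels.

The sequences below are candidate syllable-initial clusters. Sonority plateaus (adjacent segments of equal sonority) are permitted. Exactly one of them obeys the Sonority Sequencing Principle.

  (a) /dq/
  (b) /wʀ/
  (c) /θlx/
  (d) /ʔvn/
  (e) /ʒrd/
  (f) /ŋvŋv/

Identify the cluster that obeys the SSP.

d

(a) 2-1 → violates
(b) 8-7 → violates
(c) 3-6-3 → violates
(d) 1-4-5 → obeys
(e) 4-7-2 → violates
(f) 5-4-5-4 → violates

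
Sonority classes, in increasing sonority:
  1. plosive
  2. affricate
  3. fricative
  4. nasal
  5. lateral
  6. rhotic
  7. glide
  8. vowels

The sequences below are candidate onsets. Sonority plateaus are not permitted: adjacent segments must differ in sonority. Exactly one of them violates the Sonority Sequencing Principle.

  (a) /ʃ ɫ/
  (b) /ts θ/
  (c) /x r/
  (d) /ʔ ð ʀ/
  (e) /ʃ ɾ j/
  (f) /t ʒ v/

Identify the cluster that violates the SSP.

f

(a) /ʃ ɫ/: profile 3-5 — obeys.
(b) /ts θ/: profile 2-3 — obeys.
(c) /x r/: profile 3-6 — obeys.
(d) /ʔ ð ʀ/: profile 1-3-6 — obeys.
(e) /ʃ ɾ j/: profile 3-6-7 — obeys.
(f) /t ʒ v/: profile 1-3-3 — violates.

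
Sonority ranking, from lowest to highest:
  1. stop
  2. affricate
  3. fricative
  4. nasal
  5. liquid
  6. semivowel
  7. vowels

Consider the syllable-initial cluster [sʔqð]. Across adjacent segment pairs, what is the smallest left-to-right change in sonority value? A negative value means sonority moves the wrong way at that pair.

-2

/s/ is a fricative (sonority 3).
/ʔ/ is a stop (sonority 1).
/q/ is a stop (sonority 1).
/ð/ is a fricative (sonority 3).
/s/→/ʔ/: change -2.
/ʔ/→/q/: change +0.
/q/→/ð/: change +2.
Minimum = -2.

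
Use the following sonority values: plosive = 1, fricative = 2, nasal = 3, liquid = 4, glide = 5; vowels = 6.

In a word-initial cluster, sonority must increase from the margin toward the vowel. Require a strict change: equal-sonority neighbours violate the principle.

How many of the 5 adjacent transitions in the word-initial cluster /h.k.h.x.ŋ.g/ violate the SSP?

/h/ — fricative, sonority 2.
/k/ — plosive, sonority 1.
/h/ — fricative, sonority 2.
/x/ — fricative, sonority 2.
/ŋ/ — nasal, sonority 3.
/g/ — plosive, sonority 1.
/h/→/k/: 2→1 (does not rise) — violation.
/k/→/h/: 1→2 (rises) — ok.
/h/→/x/: 2→2 (plateau) — violation.
/x/→/ŋ/: 2→3 (rises) — ok.
/ŋ/→/g/: 3→1 (does not rise) — violation.

3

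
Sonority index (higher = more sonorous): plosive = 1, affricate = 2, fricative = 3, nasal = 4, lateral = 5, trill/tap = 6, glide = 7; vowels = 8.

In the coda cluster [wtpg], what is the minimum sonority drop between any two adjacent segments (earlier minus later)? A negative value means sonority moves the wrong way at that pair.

0

/w/ — glide, sonority 7.
/t/ — plosive, sonority 1.
/p/ — plosive, sonority 1.
/g/ — plosive, sonority 1.
/w/→/t/: change +6.
/t/→/p/: change +0.
/p/→/g/: change +0.
Minimum = 0.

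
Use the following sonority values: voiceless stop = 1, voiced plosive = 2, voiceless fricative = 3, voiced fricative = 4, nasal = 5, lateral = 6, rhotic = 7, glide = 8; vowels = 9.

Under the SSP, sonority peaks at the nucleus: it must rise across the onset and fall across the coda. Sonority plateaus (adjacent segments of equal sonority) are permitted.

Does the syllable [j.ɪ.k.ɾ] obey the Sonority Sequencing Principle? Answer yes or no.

Onset: /j/ is a glide (sonority 8); then the nucleus /ɪ/ (sonority 9).
Onset profile 8-9 — rises to the nucleus.
Coda: /k/ is a voiceless stop (sonority 1), /ɾ/ is a rhotic (sonority 7).
Coda profile 9-1-7 — does not fall throughout.

no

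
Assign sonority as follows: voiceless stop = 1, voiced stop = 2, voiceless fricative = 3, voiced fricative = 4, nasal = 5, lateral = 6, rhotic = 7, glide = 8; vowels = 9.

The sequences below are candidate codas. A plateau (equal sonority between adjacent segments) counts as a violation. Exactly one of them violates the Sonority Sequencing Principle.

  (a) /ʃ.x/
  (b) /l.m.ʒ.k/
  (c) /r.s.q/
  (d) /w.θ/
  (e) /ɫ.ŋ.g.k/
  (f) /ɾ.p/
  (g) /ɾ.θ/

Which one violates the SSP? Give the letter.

a

(a) 3-3 → violates
(b) 6-5-4-1 → obeys
(c) 7-3-1 → obeys
(d) 8-3 → obeys
(e) 6-5-2-1 → obeys
(f) 7-1 → obeys
(g) 7-3 → obeys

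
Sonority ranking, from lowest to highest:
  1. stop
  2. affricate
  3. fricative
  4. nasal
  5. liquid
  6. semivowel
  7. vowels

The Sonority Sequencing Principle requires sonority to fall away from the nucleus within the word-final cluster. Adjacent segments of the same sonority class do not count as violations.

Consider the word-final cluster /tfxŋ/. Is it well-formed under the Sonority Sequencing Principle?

no

/t/ — stop, sonority 1.
/f/ — fricative, sonority 3.
/x/ — fricative, sonority 3.
/ŋ/ — nasal, sonority 4.
The profile is 1-3-3-4. Between /t/ (1) and /f/ (3) sonority does not fall, so the cluster violates the SSP.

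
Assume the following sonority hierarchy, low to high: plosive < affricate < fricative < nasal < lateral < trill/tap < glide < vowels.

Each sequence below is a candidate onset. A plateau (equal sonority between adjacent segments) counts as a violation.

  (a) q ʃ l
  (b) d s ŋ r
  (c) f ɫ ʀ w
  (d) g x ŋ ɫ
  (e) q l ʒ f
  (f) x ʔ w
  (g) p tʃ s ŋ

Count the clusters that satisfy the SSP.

(a) 1-3-5 → obeys
(b) 1-3-4-6 → obeys
(c) 3-5-6-7 → obeys
(d) 1-3-4-5 → obeys
(e) 1-5-3-3 → violates
(f) 3-1-7 → violates
(g) 1-2-3-4 → obeys

5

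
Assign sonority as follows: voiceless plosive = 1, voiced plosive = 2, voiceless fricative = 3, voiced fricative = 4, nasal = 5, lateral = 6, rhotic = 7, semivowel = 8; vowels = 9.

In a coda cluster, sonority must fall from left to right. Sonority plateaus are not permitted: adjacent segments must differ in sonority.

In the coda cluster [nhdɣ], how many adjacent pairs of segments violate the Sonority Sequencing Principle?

1

/n/: nasal = 5.
/h/: voiceless fricative = 3.
/d/: voiced plosive = 2.
/ɣ/: voiced fricative = 4.
/n/→/h/: 5→3 (falls) — ok.
/h/→/d/: 3→2 (falls) — ok.
/d/→/ɣ/: 2→4 (does not fall) — violation.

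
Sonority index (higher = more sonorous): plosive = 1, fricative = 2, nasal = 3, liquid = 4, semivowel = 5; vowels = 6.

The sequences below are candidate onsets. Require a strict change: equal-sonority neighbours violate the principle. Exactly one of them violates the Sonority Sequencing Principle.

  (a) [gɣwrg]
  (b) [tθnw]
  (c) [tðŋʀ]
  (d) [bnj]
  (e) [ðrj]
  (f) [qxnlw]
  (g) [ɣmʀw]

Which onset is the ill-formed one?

(a) [gɣwrg]: profile 1-2-5-4-1 — violates.
(b) [tθnw]: profile 1-2-3-5 — obeys.
(c) [tðŋʀ]: profile 1-2-3-4 — obeys.
(d) [bnj]: profile 1-3-5 — obeys.
(e) [ðrj]: profile 2-4-5 — obeys.
(f) [qxnlw]: profile 1-2-3-4-5 — obeys.
(g) [ɣmʀw]: profile 2-3-4-5 — obeys.

a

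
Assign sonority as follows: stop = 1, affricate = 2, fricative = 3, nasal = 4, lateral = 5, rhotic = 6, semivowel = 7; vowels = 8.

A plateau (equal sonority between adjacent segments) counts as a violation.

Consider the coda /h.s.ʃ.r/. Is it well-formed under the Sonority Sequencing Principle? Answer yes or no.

/h/: fricative = 3.
/s/: fricative = 3.
/ʃ/: fricative = 3.
/r/: rhotic = 6.
The profile is 3-3-3-6. Between /h/ (3) and /s/ (3) sonority does not fall, so the cluster violates the SSP.

no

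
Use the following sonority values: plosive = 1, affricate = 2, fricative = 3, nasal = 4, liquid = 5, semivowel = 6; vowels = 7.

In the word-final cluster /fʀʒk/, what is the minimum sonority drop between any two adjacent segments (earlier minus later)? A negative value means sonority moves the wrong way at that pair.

/f/: fricative = 3.
/ʀ/: liquid = 5.
/ʒ/: fricative = 3.
/k/: plosive = 1.
/f/→/ʀ/: change -2.
/ʀ/→/ʒ/: change +2.
/ʒ/→/k/: change +2.
Minimum = -2.

-2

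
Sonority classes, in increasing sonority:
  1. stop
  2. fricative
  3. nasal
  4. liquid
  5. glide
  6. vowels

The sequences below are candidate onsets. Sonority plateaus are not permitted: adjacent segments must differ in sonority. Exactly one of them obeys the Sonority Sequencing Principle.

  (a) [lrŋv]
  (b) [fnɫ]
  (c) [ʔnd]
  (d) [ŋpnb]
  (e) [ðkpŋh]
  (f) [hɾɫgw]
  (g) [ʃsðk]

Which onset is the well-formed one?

(a) [lrŋv]: profile 4-4-3-2 — violates.
(b) [fnɫ]: profile 2-3-4 — obeys.
(c) [ʔnd]: profile 1-3-1 — violates.
(d) [ŋpnb]: profile 3-1-3-1 — violates.
(e) [ðkpŋh]: profile 2-1-1-3-2 — violates.
(f) [hɾɫgw]: profile 2-4-4-1-5 — violates.
(g) [ʃsðk]: profile 2-2-2-1 — violates.

b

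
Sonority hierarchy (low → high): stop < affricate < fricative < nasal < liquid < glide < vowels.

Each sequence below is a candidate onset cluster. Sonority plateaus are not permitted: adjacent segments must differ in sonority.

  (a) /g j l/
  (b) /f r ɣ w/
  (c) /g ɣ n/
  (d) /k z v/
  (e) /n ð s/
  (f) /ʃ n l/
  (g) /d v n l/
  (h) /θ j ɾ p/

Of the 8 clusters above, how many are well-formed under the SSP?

3

(a) 1-6-5 → violates
(b) 3-5-3-6 → violates
(c) 1-3-4 → obeys
(d) 1-3-3 → violates
(e) 4-3-3 → violates
(f) 3-4-5 → obeys
(g) 1-3-4-5 → obeys
(h) 3-6-5-1 → violates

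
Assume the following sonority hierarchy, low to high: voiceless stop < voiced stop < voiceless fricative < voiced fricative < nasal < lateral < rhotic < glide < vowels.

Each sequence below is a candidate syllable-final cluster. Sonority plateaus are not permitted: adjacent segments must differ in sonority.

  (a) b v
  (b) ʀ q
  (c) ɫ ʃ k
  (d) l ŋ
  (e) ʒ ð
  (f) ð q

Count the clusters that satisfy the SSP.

(a) b v: profile 2-4 — violates.
(b) ʀ q: profile 7-1 — obeys.
(c) ɫ ʃ k: profile 6-3-1 — obeys.
(d) l ŋ: profile 6-5 — obeys.
(e) ʒ ð: profile 4-4 — violates.
(f) ð q: profile 4-1 — obeys.

4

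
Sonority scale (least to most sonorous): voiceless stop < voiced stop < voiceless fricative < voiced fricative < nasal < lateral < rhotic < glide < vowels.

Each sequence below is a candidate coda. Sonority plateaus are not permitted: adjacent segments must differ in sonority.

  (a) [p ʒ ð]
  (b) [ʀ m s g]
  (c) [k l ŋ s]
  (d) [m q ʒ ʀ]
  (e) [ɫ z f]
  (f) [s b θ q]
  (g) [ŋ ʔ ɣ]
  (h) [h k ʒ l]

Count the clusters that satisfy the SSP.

2

(a) 1-4-4 → violates
(b) 7-5-3-2 → obeys
(c) 1-6-5-3 → violates
(d) 5-1-4-7 → violates
(e) 6-4-3 → obeys
(f) 3-2-3-1 → violates
(g) 5-1-4 → violates
(h) 3-1-4-6 → violates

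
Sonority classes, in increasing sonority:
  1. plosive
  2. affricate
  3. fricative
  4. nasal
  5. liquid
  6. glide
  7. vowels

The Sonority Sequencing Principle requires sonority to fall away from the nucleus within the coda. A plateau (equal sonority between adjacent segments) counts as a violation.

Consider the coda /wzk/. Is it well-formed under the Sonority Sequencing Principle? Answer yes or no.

yes

/w/ — glide, sonority 6.
/z/ — fricative, sonority 3.
/k/ — plosive, sonority 1.
The profile 6-3-1 strictly falls, so the coda satisfies the SSP.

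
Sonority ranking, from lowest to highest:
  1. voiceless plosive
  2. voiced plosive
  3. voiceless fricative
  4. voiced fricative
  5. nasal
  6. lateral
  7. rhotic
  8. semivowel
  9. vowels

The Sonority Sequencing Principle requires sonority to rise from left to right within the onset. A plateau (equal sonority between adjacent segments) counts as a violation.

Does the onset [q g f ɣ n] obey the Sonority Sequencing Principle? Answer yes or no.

/q/ is a voiceless plosive (sonority 1).
/g/ is a voiced plosive (sonority 2).
/f/ is a voiceless fricative (sonority 3).
/ɣ/ is a voiced fricative (sonority 4).
/n/ is a nasal (sonority 5).
The profile 1-2-3-4-5 strictly rises, so the onset satisfies the SSP.

yes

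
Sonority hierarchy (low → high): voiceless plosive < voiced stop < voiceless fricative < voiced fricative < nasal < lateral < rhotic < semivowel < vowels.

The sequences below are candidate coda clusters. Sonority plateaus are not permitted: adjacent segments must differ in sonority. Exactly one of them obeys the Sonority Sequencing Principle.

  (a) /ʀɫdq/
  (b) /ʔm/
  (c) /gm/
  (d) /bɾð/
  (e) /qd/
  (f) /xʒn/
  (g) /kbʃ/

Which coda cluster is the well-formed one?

(a) sonority 7-6-2-1: well-formed.
(b) sonority 1-5: ill-formed.
(c) sonority 2-5: ill-formed.
(d) sonority 2-7-4: ill-formed.
(e) sonority 1-2: ill-formed.
(f) sonority 3-4-5: ill-formed.
(g) sonority 1-2-3: ill-formed.

a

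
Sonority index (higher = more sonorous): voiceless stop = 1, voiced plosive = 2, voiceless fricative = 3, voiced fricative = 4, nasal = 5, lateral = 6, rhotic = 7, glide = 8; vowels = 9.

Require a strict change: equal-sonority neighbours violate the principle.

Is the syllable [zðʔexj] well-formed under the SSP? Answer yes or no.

Onset: /z/ is a voiced fricative (sonority 4), /ð/ is a voiced fricative (sonority 4), /ʔ/ is a voiceless stop (sonority 1); then the nucleus /e/ (sonority 9).
Onset profile 4-4-1-9 — does not strictly rise throughout.
Coda: /x/ is a voiceless fricative (sonority 3), /j/ is a glide (sonority 8).
Coda profile 9-3-8 — does not strictly fall throughout.

no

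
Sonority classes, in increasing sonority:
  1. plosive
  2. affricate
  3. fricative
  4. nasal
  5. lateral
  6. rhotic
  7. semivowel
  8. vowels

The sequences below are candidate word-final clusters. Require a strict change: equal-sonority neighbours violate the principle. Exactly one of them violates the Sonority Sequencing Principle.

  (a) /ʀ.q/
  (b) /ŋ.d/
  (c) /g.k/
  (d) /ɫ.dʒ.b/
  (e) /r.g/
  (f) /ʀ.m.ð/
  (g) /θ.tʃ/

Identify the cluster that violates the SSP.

c

(a) sonority 6-1: well-formed.
(b) sonority 4-1: well-formed.
(c) sonority 1-1: ill-formed.
(d) sonority 5-2-1: well-formed.
(e) sonority 6-1: well-formed.
(f) sonority 6-4-3: well-formed.
(g) sonority 3-2: well-formed.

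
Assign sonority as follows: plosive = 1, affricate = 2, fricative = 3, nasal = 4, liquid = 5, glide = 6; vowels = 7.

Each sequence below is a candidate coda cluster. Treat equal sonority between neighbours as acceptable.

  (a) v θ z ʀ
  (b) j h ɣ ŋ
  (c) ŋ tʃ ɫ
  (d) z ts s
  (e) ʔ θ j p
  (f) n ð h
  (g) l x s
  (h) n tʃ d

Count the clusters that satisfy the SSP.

3

(a) v θ z ʀ: profile 3-3-3-5 — violates.
(b) j h ɣ ŋ: profile 6-3-3-4 — violates.
(c) ŋ tʃ ɫ: profile 4-2-5 — violates.
(d) z ts s: profile 3-2-3 — violates.
(e) ʔ θ j p: profile 1-3-6-1 — violates.
(f) n ð h: profile 4-3-3 — obeys.
(g) l x s: profile 5-3-3 — obeys.
(h) n tʃ d: profile 4-2-1 — obeys.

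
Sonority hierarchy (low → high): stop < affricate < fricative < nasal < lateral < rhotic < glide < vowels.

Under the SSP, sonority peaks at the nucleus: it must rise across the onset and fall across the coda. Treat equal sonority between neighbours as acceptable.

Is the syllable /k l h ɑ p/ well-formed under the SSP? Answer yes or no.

Onset: /k/ is a stop (sonority 1), /l/ is a lateral (sonority 5), /h/ is a fricative (sonority 3); then the nucleus /ɑ/ (sonority 8).
Onset profile 1-5-3-8 — does not rise throughout.
Coda: /p/ is a stop (sonority 1).
Coda profile 8-1 — falls from the nucleus.

no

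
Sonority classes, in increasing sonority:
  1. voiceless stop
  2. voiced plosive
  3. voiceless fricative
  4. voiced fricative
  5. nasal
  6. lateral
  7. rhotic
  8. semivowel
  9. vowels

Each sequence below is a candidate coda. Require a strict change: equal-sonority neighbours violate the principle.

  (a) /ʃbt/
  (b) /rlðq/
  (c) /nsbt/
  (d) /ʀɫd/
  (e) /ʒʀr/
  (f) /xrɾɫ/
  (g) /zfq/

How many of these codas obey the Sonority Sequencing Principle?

(a) 3-2-1 → obeys
(b) 7-6-4-1 → obeys
(c) 5-3-2-1 → obeys
(d) 7-6-2 → obeys
(e) 4-7-7 → violates
(f) 3-7-7-6 → violates
(g) 4-3-1 → obeys

5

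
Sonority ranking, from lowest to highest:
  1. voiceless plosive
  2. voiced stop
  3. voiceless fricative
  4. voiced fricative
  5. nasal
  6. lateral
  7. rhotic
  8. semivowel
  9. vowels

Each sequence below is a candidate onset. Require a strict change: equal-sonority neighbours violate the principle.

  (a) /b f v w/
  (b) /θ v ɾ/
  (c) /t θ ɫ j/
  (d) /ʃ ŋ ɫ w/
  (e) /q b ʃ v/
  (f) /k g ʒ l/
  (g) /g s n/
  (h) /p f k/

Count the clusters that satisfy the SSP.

(a) /b f v w/: profile 2-3-4-8 — obeys.
(b) /θ v ɾ/: profile 3-4-7 — obeys.
(c) /t θ ɫ j/: profile 1-3-6-8 — obeys.
(d) /ʃ ŋ ɫ w/: profile 3-5-6-8 — obeys.
(e) /q b ʃ v/: profile 1-2-3-4 — obeys.
(f) /k g ʒ l/: profile 1-2-4-6 — obeys.
(g) /g s n/: profile 2-3-5 — obeys.
(h) /p f k/: profile 1-3-1 — violates.

7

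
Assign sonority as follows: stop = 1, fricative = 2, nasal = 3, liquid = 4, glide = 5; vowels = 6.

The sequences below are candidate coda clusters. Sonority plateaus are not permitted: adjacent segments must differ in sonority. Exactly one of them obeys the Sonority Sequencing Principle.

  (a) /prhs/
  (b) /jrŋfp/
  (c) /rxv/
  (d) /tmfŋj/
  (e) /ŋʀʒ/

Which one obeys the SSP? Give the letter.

b

(a) 1-4-2-2 → violates
(b) 5-4-3-2-1 → obeys
(c) 4-2-2 → violates
(d) 1-3-2-3-5 → violates
(e) 3-4-2 → violates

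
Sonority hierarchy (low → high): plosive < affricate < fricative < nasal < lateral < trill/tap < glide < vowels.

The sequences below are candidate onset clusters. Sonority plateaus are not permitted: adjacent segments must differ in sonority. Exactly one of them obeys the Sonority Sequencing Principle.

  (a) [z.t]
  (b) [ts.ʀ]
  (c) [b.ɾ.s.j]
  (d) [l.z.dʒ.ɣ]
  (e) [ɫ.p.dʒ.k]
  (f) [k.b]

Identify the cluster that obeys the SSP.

b

(a) [z.t]: profile 3-1 — violates.
(b) [ts.ʀ]: profile 2-6 — obeys.
(c) [b.ɾ.s.j]: profile 1-6-3-7 — violates.
(d) [l.z.dʒ.ɣ]: profile 5-3-2-3 — violates.
(e) [ɫ.p.dʒ.k]: profile 5-1-2-1 — violates.
(f) [k.b]: profile 1-1 — violates.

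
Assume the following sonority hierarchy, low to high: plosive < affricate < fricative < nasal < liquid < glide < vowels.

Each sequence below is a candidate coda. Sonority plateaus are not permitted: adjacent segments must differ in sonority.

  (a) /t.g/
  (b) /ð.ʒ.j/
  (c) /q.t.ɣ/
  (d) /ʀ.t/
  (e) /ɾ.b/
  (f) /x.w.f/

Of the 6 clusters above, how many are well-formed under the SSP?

(a) /t.g/: profile 1-1 — violates.
(b) /ð.ʒ.j/: profile 3-3-6 — violates.
(c) /q.t.ɣ/: profile 1-1-3 — violates.
(d) /ʀ.t/: profile 5-1 — obeys.
(e) /ɾ.b/: profile 5-1 — obeys.
(f) /x.w.f/: profile 3-6-3 — violates.

2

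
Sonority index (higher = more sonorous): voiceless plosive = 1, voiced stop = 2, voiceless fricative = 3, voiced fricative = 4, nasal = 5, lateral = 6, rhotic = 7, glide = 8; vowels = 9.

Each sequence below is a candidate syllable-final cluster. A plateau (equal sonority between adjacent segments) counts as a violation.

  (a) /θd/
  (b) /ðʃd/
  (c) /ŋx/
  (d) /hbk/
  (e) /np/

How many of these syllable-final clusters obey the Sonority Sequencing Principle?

5

(a) /θd/: profile 3-2 — obeys.
(b) /ðʃd/: profile 4-3-2 — obeys.
(c) /ŋx/: profile 5-3 — obeys.
(d) /hbk/: profile 3-2-1 — obeys.
(e) /np/: profile 5-1 — obeys.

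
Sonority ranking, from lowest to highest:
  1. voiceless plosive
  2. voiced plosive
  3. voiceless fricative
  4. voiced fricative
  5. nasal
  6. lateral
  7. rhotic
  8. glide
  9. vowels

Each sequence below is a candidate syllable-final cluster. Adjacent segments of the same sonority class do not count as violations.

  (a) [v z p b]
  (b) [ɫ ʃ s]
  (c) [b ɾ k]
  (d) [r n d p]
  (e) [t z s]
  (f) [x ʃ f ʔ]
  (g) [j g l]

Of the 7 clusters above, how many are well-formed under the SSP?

3

(a) [v z p b]: profile 4-4-1-2 — violates.
(b) [ɫ ʃ s]: profile 6-3-3 — obeys.
(c) [b ɾ k]: profile 2-7-1 — violates.
(d) [r n d p]: profile 7-5-2-1 — obeys.
(e) [t z s]: profile 1-4-3 — violates.
(f) [x ʃ f ʔ]: profile 3-3-3-1 — obeys.
(g) [j g l]: profile 8-2-6 — violates.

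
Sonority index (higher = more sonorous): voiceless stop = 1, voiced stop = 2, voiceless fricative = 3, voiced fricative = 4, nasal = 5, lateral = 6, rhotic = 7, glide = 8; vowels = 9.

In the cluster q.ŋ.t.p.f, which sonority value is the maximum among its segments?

/q/ — voiceless stop, sonority 1.
/ŋ/ — nasal, sonority 5.
/t/ — voiceless stop, sonority 1.
/p/ — voiceless stop, sonority 1.
/f/ — voiceless fricative, sonority 3.
The maximum is 5.

5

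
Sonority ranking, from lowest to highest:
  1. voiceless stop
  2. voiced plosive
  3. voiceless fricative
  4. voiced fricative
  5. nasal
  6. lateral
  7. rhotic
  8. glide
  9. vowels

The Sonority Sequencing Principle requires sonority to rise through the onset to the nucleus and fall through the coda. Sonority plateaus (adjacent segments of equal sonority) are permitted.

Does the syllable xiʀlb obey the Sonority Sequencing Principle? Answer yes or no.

Onset: /x/ is a voiceless fricative (sonority 3); then the nucleus /i/ (sonority 9).
Onset profile 3-9 — rises to the nucleus.
Coda: /ʀ/ is a rhotic (sonority 7), /l/ is a lateral (sonority 6), /b/ is a voiced plosive (sonority 2).
Coda profile 9-7-6-2 — falls from the nucleus.

yes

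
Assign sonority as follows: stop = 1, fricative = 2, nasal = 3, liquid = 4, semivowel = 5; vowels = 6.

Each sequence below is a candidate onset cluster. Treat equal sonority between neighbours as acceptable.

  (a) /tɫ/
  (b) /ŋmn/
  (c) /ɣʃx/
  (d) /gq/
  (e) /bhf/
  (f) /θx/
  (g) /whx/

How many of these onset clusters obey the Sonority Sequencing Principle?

6

(a) sonority 1-4: well-formed.
(b) sonority 3-3-3: well-formed.
(c) sonority 2-2-2: well-formed.
(d) sonority 1-1: well-formed.
(e) sonority 1-2-2: well-formed.
(f) sonority 2-2: well-formed.
(g) sonority 5-2-2: ill-formed.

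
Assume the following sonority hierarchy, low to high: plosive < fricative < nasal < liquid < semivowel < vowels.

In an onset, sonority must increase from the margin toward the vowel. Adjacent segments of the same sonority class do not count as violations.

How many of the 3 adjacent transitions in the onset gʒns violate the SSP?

1

/g/ — plosive, sonority 1.
/ʒ/ — fricative, sonority 2.
/n/ — nasal, sonority 3.
/s/ — fricative, sonority 2.
/g/→/ʒ/: 1→2 (rises) — ok.
/ʒ/→/n/: 2→3 (rises) — ok.
/n/→/s/: 3→2 (does not rise) — violation.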